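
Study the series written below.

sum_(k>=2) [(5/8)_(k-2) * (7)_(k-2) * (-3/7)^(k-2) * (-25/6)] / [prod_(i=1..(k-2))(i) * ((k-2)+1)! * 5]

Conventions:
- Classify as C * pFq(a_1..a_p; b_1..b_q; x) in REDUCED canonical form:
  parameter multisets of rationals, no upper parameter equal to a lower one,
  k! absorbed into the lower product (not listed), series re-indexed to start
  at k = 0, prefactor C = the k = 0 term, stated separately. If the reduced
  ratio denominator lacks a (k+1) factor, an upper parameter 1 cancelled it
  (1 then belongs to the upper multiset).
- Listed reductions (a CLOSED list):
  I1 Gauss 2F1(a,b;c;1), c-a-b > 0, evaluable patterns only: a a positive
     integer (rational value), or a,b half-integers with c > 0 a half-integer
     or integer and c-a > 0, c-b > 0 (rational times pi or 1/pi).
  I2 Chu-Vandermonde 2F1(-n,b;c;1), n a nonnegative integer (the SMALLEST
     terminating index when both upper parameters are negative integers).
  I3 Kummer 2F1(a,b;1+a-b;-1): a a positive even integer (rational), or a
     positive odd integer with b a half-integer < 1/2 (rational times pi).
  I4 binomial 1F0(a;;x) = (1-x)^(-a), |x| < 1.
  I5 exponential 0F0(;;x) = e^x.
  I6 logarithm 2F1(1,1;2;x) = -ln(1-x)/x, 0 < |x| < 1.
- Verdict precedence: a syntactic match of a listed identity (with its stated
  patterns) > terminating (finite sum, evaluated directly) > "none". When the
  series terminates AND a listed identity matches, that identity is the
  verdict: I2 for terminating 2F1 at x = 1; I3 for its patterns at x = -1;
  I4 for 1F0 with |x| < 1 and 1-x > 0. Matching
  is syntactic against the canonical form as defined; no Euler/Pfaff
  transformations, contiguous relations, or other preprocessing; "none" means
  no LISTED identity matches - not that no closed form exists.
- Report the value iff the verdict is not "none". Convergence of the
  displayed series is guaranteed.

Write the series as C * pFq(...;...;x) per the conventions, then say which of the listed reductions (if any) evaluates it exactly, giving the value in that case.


Classification (C = -5/6): 2F1 with upper {5/8, 7}, lower {2}, argument x = -3/7. Verdict: none here - no I1-I6 shape fits x = -3/7 with lower {2}.

Structural cue: t_0 = -5/6 here, and the denominator's factorial ratio (C = -5/6, x = -3/7) is a lower Pochhammer.
Step ratio: r(k) = (-3/7) * (k+5/8) (k+7) / [(k+2) (k+1)] - poly over poly, x = (-3/7) from leading terms; C = -5/6 at k = 0.


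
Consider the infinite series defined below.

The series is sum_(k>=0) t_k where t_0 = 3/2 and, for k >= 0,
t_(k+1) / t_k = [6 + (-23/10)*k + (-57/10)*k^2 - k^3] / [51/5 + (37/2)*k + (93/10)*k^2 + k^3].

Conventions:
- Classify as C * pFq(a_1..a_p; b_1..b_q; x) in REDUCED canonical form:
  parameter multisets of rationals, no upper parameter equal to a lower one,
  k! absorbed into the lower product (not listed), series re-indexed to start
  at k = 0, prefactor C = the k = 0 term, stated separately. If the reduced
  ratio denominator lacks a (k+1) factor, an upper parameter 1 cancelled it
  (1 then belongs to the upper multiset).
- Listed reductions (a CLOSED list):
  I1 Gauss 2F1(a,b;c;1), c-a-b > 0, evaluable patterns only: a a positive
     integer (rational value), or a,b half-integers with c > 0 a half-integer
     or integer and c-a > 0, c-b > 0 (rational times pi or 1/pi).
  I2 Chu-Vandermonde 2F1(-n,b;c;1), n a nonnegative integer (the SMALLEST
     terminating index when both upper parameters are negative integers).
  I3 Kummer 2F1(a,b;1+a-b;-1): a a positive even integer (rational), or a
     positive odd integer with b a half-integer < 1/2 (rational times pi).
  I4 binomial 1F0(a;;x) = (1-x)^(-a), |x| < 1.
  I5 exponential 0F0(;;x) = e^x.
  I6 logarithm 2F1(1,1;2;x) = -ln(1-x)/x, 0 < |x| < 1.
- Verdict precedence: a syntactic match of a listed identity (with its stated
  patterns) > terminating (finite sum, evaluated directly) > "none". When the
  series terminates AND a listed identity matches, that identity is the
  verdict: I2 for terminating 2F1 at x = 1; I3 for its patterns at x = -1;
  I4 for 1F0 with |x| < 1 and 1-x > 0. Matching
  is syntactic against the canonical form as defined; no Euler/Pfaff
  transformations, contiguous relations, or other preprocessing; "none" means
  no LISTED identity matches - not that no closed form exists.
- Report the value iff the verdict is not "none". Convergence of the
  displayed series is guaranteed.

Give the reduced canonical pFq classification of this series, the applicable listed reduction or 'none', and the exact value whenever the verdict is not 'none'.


The series (x = -1) is 2F1: upper {-4/5, 5}, lower {34/5}, prefactor 3/2. Verdict: none - this 2F1 at x = -1 matches no listed pattern, and upper {-4/5, 5} holds no stopper.

Structural cue: with t_0 = 3/2, the expanded ratio factors over Q; C = 3/2, x = -1, roots give parameters.
Consecutive-term ratio: r(k) = (-1) * (k-4/5) (k+5) / [(k+34/5) (k+1)] - rational; roots negated = parameters, x = (-1), C = 3/2.


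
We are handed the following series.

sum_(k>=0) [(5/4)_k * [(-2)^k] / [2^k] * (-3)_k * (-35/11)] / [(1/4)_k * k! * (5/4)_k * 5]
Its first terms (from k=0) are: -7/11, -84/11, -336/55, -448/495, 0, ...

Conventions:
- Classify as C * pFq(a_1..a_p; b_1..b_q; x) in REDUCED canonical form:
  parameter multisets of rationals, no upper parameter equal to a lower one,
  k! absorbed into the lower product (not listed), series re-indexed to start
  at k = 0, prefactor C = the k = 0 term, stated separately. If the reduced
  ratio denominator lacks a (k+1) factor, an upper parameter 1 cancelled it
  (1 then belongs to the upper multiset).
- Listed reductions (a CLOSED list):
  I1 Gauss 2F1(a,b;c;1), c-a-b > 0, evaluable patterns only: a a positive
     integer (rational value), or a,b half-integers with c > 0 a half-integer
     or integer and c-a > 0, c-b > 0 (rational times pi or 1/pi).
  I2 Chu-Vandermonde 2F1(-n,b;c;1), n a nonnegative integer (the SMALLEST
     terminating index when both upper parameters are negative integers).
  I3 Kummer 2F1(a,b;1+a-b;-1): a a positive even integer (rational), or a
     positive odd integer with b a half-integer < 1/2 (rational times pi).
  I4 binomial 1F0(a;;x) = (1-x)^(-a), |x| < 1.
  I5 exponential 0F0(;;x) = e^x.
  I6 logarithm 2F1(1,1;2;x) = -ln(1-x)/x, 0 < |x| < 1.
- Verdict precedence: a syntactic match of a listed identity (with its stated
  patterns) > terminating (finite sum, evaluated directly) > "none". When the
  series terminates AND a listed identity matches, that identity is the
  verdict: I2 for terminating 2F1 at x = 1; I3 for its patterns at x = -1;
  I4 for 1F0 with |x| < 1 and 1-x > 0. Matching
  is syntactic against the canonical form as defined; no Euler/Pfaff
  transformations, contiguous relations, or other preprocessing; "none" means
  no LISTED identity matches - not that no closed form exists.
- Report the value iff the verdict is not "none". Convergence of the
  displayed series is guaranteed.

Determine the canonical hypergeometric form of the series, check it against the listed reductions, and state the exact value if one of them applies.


At argument -1: a 1F1 with upper {-3}, lower {1/4}, scaled by C = -7/11. Verdict: terminating - upper -3 stops the sum at k = 3; the 4 terms are added exactly. Its exact value is -7567/495.

The tell: t_0 being -7/11, the two k-th powers (C = -7/11, x = -1) combine into one argument.
Consecutive-term ratio: r(k) = (-1) * (k-3) / [(k+1/4) (k+1)] ; factor over Q: parameters, x = (-1), and C = -7/11.


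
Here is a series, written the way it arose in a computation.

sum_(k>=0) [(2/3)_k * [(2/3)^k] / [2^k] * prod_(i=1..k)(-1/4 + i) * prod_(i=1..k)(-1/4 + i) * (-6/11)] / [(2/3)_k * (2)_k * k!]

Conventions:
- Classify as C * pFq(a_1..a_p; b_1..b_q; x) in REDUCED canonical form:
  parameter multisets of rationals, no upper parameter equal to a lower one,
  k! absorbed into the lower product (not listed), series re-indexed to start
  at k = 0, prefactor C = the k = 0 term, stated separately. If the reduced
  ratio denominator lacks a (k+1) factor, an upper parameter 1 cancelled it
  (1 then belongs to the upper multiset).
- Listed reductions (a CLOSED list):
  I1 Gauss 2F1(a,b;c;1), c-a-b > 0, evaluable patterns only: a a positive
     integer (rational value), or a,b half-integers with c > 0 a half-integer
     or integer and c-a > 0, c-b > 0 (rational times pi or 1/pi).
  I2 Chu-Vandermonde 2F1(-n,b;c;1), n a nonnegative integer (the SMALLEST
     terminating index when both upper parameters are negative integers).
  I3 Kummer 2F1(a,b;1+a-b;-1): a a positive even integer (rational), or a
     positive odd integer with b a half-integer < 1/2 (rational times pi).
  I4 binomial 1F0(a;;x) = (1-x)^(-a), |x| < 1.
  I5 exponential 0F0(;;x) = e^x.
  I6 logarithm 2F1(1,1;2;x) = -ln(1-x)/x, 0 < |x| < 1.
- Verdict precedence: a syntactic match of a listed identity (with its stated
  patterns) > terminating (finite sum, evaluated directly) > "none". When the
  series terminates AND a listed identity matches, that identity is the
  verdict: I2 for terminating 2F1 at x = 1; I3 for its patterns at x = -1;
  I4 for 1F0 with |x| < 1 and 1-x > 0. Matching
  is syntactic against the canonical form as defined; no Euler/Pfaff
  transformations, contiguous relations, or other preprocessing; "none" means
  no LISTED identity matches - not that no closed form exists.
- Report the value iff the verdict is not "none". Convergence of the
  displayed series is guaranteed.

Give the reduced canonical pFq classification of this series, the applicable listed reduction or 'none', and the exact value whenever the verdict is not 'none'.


x = 1/3 here; the reduced form reads 2F1, upper {3/4, 3/4}, lower {2}, C = -6/11. Verdict: none (x = 1/3): each listed identity misses the multisets {3/4, 3/4} ; {2}.

The tell: with t_0 = -6/11, the running product (prefactor -6/11) telescopes to a rising factorial.
Ratio: r(k) = (1/3) * (k+3/4) (k+3/4) / [(k+2) (k+1)] - rational in k, leading ratio (1/3); with t_0 = -6/11, classification follows.


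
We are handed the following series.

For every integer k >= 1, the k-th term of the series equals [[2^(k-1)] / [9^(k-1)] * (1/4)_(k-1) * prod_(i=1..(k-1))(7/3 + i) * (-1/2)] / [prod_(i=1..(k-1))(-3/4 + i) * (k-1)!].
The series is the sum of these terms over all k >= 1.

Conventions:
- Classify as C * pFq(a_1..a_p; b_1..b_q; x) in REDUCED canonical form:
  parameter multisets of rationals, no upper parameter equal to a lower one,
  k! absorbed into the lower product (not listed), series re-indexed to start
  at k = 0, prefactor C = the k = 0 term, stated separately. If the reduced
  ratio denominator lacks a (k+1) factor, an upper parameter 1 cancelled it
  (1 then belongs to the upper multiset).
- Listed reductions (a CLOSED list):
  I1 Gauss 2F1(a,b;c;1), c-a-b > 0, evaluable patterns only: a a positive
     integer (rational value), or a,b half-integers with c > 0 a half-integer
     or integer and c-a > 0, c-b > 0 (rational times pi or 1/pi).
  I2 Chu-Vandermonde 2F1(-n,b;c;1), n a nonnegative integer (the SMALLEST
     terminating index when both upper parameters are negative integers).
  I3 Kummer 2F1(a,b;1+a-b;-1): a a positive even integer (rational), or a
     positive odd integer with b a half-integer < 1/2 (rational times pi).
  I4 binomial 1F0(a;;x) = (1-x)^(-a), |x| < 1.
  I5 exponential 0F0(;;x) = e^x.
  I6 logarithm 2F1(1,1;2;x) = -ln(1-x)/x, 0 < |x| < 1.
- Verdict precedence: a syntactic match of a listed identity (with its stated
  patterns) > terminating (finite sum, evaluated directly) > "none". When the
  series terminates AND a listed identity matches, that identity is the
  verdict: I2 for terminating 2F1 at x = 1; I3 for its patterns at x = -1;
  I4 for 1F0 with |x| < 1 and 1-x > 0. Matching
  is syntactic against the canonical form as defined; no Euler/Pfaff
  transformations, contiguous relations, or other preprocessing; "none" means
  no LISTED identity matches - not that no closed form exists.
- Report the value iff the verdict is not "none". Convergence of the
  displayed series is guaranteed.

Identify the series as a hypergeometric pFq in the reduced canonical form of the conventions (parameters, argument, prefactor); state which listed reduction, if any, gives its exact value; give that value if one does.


Structural cue: t_0 = -1/2 here, and the lower running product (prefactor -1/2) is a rising factorial.
Consecutive-term ratio: r(k) = (2/9) * (k+10/3) / [(k+1)] ; factor over Q: parameters, x = (2/9), and C = -1/2.

Canonical form: C = -1/2 times 1F0 with upper {10/3}, lower {-}, x = 2/9. Verdict at x = 2/9: the I4 binomial reduction matches (the 1F0 binomial series: exponent -10/3, x = 2/9). Exact value: (-1/2) * (7/9)^(-10/3).


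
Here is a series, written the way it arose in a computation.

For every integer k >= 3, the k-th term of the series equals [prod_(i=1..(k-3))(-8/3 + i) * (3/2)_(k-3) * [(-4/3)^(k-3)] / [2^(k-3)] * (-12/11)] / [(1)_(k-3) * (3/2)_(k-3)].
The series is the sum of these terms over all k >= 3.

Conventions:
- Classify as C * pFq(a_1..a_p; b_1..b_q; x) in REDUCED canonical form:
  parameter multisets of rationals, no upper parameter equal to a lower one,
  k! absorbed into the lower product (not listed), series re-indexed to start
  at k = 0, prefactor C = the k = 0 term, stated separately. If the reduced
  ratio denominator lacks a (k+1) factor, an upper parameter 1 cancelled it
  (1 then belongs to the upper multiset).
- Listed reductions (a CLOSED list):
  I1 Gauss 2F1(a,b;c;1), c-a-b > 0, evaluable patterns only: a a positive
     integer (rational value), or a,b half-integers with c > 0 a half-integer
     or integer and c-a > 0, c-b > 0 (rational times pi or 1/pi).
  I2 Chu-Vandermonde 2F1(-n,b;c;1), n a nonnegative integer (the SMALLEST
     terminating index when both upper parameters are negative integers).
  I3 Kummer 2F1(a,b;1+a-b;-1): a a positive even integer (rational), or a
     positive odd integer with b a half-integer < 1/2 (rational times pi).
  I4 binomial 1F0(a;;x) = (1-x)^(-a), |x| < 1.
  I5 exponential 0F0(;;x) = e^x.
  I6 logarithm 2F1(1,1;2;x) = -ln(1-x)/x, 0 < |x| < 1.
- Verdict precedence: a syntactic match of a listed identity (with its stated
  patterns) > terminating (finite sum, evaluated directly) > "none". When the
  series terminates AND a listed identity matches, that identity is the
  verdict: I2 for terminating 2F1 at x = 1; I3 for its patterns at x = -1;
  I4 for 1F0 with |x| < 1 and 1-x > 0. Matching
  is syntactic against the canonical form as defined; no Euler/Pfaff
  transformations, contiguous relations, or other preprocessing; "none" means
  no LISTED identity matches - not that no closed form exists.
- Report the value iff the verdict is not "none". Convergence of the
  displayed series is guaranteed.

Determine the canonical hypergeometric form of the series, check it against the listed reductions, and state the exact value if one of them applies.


Reduced: x = -2/3, 1F0, upper = {-5/3}, lower = {-}, C = -12/11. Verdict: binomial (I4) fires (the 1F0 binomial series: exponent 5/3, x = -2/3). Its exact value is (-12/11) * (5/3)^(5/3).

Key step: with t_0 = -12/11, the two k-th powers (prefactor -12/11) combine into one argument.
Term ratio: r(k) = (-2/3) * (k-5/3) / [(k+1)] - rational; roots negated = parameters, x = (-2/3), C = -12/11.


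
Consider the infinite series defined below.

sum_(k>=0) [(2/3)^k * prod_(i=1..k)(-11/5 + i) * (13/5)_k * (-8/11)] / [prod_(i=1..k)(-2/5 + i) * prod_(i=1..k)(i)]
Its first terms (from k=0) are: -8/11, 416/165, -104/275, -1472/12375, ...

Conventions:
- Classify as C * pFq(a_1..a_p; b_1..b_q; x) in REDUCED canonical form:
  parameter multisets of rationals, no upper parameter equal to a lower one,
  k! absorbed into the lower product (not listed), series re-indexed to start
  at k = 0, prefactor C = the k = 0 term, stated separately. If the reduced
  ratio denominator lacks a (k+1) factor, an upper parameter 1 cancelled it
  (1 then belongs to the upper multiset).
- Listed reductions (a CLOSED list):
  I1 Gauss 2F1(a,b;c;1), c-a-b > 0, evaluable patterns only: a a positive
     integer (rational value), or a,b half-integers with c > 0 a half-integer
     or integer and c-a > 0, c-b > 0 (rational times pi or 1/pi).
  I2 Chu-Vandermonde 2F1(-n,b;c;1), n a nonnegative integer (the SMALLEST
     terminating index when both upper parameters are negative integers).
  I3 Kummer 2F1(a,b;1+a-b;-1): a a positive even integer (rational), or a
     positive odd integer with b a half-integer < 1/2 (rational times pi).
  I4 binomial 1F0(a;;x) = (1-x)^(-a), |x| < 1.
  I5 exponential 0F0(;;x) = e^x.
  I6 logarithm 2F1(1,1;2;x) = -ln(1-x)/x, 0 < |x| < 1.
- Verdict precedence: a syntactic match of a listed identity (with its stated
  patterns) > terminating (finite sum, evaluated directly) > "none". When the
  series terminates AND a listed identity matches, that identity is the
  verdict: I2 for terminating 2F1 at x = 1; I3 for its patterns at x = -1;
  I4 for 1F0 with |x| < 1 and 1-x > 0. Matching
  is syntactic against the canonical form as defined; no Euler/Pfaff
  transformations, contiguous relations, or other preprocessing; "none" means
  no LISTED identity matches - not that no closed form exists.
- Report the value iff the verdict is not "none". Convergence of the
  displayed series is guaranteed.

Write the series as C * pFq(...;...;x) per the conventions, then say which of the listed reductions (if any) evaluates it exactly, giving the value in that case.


At argument 2/3: a 2F1 with upper {-6/5, 13/5}, lower {3/5}, scaled by C = -8/11. Verdict: none (x = 2/3): each listed identity misses the multisets {-6/5, 13/5} ; {3/5}.

First insight: t_0 being -8/11, the running product (C = -8/11, x = 2/3) telescopes to a rising factorial.
Consecutive-term ratio: r(k) = (2/3) * (k-6/5) (k+13/5) / [(k+3/5) (k+1)] - rational; roots negated = parameters, x = (2/3), C = -8/11.


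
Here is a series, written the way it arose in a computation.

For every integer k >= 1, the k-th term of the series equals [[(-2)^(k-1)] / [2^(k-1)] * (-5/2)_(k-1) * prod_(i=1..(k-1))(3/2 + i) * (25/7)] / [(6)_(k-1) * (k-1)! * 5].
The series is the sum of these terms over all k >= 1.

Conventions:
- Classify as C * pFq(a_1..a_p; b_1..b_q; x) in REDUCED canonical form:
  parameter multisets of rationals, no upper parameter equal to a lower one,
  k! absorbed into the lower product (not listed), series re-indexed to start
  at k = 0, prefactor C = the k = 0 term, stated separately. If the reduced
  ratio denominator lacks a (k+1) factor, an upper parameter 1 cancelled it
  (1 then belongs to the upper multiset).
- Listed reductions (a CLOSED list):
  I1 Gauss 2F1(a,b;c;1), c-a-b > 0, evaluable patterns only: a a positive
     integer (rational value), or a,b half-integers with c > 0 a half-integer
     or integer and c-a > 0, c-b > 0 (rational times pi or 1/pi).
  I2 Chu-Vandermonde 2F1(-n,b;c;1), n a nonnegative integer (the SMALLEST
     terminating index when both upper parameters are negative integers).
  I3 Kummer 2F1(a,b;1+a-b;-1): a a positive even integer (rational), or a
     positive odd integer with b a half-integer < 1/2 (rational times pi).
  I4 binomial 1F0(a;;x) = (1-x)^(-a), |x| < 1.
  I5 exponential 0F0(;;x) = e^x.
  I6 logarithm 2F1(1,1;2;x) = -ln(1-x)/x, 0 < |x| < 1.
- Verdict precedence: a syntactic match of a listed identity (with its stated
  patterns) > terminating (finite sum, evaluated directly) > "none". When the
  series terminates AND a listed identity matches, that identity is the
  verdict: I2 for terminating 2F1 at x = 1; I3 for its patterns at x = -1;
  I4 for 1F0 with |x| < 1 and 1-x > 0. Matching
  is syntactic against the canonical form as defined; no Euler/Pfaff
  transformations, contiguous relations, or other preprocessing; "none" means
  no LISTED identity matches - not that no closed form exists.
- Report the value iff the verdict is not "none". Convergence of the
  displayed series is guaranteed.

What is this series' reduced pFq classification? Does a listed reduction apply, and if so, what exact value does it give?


Prefactor 5/7, argument -1: 2F1 with upper {-5/2, 5/2} over lower {6}. Verdict: no listed reduction: x = -1 and upper {-5/2, 5/2} fail every I1-I6 pattern.

First insight: from the first term 5/7: the running product (prefactor 5/7) telescopes to a rising factorial.
Adjacent-term ratio: r(k) = (-1) * (k-5/2) (k+5/2) / [(k+6) (k+1)] - rational in k, leading ratio (-1); with t_0 = 5/7, classification follows.


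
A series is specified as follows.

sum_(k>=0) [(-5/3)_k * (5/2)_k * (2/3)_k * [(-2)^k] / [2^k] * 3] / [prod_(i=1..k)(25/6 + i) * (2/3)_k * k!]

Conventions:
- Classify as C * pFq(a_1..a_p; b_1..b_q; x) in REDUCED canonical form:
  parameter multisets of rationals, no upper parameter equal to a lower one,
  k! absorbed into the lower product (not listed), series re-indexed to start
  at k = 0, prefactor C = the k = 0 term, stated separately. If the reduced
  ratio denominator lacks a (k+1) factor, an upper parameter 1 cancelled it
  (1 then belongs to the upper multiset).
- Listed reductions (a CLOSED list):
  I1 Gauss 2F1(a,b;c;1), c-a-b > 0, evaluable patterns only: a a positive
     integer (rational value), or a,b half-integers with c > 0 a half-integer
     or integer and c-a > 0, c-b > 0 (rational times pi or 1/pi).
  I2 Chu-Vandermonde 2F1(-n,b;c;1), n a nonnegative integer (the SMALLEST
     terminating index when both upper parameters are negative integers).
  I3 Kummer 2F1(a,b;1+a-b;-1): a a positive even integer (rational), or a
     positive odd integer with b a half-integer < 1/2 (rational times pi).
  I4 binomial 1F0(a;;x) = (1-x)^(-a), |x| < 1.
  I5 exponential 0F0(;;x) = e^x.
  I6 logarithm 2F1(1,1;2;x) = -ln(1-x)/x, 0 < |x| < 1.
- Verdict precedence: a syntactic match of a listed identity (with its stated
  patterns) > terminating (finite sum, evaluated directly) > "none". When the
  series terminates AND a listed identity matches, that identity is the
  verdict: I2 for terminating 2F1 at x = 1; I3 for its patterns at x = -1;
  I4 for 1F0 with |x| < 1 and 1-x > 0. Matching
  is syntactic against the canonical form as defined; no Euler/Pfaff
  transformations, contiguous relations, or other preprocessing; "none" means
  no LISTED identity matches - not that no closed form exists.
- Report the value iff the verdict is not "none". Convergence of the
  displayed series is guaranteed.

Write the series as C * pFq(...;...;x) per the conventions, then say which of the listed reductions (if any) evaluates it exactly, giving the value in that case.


x = -1 here; the reduced form reads 2F1, upper {-5/3, 5/2}, lower {31/6}, C = 3. Verdict: none. No listed pattern accepts 2F1(-5/3, 5/2; 31/6; -1).

The tell: t_0 = 3 here, and the lower running product (C = 3) is a rising factorial.
Adjacent-term ratio: r(k) = (-1) * (k-5/3) (k+5/2) / [(k+31/6) (k+1)] ; factor over Q: parameters, x = (-1), and C = 3.


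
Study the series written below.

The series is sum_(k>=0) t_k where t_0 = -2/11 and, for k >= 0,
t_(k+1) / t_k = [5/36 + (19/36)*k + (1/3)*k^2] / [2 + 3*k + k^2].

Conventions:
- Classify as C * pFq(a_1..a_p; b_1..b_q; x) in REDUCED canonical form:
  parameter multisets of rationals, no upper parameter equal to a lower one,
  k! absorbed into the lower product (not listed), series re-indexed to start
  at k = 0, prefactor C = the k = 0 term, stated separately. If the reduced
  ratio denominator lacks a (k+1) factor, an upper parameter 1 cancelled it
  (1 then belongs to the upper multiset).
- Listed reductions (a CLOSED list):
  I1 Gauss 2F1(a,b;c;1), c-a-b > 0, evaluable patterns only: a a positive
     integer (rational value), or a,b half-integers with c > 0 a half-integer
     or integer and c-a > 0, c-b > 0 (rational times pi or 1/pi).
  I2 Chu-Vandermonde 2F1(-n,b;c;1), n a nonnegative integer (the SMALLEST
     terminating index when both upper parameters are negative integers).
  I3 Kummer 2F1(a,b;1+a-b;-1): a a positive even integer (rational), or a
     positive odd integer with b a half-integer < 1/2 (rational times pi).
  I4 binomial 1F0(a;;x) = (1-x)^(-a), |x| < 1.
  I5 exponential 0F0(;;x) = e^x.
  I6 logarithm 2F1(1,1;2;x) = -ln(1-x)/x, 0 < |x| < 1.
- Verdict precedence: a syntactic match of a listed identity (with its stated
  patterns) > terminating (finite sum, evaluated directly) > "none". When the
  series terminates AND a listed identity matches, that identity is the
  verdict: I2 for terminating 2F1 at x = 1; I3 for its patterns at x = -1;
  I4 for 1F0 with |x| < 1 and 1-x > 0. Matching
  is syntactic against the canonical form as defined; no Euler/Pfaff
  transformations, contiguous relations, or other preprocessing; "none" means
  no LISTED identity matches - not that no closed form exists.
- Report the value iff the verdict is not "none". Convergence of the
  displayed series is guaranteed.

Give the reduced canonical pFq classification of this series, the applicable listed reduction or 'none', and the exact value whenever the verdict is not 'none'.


x = 1/3 here; the reduced form reads 2F1, upper {1/3, 5/4}, lower {2}, C = -2/11. Verdict: none here - no I1-I6 shape fits x = 1/3 with lower {2}.

The tell: t_0 = -2/11 here, and the expanded ratio factors over Q; C = -2/11, roots give parameters.
Consecutive-term ratio: r(k) = (1/3) * (k+1/3) (k+5/4) / [(k+2) (k+1)] ; factor over Q: parameters, x = (1/3), and C = -2/11.


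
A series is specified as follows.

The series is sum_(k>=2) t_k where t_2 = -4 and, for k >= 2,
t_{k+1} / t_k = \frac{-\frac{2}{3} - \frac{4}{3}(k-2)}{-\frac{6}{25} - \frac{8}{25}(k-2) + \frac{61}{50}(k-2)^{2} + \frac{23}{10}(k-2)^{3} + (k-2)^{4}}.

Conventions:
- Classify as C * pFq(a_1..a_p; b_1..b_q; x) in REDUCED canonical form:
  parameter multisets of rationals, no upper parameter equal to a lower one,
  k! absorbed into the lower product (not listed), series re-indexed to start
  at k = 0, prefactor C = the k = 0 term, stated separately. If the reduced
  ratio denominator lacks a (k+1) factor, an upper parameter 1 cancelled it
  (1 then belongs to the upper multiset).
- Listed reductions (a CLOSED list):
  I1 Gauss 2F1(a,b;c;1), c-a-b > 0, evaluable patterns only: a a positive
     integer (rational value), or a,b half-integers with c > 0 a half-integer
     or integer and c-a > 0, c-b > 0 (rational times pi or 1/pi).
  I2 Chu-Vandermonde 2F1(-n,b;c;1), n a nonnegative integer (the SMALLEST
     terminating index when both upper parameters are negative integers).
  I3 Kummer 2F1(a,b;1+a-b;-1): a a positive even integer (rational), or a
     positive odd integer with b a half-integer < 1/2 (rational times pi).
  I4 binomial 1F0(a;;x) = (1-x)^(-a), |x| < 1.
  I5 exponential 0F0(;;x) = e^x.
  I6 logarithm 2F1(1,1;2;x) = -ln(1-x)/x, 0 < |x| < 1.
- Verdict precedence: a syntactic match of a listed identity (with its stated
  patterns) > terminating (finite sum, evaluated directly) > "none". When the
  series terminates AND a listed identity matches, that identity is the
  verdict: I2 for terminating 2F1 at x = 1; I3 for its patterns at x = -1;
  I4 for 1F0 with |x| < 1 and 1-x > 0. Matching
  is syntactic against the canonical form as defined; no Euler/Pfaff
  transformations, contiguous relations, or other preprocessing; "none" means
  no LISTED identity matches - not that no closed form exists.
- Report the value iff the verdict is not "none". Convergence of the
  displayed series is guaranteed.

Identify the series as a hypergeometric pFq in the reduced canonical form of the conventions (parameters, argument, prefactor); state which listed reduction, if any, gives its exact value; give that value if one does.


With C = -4: the canonical form is 0F2(-; -\frac{2}{5}, \frac{6}{5}; -\frac{4}{3}). Verdict: none. No listed pattern accepts 0F2(-; -\frac{2}{5}, \frac{6}{5}; -\frac{4}{3}).

Structural cue: t_0 being -4, factor the ratio over Q (prefactor -4): negated roots = parameters.
Ratio: r(k) = -\frac{4}{3} * 1 / [(k-\frac{2}{5}) (k+\frac{6}{5}) (k+1)] - poly over poly, x = -\frac{4}{3} from leading terms; C = -4 at k = 0.


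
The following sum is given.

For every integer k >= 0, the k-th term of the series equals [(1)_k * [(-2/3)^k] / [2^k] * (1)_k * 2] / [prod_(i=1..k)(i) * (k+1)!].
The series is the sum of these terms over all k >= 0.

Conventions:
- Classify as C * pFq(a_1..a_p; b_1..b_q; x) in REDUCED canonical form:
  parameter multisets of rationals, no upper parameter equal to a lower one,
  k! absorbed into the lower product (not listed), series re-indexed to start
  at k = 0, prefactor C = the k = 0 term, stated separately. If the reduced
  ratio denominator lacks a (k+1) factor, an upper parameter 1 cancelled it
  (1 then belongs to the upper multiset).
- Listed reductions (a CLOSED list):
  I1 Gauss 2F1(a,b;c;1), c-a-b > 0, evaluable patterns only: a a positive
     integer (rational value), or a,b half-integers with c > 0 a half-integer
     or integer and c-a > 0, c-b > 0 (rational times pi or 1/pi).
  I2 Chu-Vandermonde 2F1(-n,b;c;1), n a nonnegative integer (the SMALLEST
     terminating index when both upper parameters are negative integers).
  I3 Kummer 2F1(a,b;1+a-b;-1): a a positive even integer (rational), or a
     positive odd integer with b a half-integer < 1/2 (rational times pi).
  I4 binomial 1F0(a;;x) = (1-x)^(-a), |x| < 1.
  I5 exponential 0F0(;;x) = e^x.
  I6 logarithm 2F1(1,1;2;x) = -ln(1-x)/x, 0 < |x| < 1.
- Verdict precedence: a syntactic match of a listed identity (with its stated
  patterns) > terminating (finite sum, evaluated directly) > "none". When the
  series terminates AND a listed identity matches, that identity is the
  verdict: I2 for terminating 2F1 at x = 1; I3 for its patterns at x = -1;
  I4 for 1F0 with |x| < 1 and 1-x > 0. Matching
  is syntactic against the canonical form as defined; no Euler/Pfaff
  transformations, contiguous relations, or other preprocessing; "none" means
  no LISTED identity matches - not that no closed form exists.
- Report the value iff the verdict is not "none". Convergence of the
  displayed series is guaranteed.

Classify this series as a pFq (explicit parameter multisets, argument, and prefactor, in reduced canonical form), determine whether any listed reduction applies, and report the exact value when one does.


Prefactor 2, argument -1/3: 2F1 with upper {1, 1} over lower {2}. Verdict: this is the logarithmic series (I6) (the logarithm: parameters (1,1;2), x = -1/3). Hence: 6 * ln(4/3).

Structural cue: t_0 = 2 here, and the two k-th powers (prefactor 2) combine into one argument.
Step ratio: r(k) = (-1/3) * (k+1) (k+1) / [(k+2) (k+1)] - rational in k, leading ratio (-1/3); with t_0 = 2, classification follows.


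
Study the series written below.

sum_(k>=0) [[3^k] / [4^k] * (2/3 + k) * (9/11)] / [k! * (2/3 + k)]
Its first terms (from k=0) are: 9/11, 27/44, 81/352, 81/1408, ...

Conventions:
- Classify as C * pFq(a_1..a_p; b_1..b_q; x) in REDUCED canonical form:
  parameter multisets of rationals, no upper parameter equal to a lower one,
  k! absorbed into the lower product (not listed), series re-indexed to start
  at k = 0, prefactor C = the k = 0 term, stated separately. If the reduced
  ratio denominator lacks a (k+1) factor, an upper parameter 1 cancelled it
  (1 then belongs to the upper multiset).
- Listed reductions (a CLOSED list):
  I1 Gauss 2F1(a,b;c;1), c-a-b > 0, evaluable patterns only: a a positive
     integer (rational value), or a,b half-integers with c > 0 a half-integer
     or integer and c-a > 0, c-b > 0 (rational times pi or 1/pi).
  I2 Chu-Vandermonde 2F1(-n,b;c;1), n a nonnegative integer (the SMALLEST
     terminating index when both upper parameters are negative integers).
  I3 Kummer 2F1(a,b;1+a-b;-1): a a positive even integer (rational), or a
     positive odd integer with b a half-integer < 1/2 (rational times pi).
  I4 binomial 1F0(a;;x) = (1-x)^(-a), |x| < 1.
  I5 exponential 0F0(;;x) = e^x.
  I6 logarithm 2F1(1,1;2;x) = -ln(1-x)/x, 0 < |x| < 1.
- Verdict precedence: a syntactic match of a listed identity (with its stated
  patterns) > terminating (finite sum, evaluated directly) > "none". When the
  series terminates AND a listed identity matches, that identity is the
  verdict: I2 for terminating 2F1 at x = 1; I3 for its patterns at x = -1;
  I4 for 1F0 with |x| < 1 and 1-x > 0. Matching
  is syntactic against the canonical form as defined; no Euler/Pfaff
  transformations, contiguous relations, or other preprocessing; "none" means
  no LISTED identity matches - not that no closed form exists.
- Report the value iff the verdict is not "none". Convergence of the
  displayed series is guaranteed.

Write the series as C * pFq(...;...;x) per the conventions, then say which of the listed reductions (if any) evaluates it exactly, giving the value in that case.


Reduced: x = 3/4, 0F0, upper = {-}, lower = {-}, C = 9/11. Verdict at x = 3/4: exponential (I5) matches (the 0F0 exponential series at x = 3/4). Sum: (9/11) * e^(3/4).

First insight: x = (3/4) and the factor k + 2/3 cancels (top and bottom), leaving prefactor 9/11.
Adjacent-term ratio: r(k) = (3/4) * 1 / [(k+1)] ; factor over Q: parameters, x = (3/4), and C = 9/11.


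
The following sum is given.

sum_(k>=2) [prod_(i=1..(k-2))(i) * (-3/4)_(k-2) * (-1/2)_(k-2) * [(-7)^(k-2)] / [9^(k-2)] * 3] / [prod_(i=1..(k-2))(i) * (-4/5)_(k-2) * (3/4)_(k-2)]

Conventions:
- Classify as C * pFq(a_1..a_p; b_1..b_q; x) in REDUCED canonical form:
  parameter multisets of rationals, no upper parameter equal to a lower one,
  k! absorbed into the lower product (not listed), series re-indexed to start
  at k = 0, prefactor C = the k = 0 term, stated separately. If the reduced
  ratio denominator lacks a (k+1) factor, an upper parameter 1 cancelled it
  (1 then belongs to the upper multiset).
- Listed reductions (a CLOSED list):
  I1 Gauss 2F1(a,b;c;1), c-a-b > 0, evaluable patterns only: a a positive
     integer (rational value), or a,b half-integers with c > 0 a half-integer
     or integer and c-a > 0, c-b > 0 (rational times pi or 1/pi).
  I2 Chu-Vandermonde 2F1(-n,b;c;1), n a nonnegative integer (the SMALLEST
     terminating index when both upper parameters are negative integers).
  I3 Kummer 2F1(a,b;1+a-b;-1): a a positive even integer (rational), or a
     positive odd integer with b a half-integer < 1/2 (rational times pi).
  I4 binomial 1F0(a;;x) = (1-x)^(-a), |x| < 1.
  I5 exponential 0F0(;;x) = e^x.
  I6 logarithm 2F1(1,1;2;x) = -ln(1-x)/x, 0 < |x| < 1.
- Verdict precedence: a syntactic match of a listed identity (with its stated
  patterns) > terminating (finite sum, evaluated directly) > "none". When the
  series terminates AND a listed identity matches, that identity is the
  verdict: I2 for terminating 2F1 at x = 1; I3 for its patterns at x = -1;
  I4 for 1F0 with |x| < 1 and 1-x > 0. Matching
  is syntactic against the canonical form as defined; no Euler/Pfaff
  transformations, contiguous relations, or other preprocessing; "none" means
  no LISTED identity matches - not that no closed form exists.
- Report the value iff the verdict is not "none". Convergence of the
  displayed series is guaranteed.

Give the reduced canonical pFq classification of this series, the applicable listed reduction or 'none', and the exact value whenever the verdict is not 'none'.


x = -7/9 here; the reduced form reads 3F2, upper {-3/4, -1/2, 1}, lower {-4/5, 3/4}, C = 3. Verdict: none. No listed pattern accepts 3F2(-3/4, -1/2, 1; -4/5, 3/4; -7/9).

The tell: x = (-7/9) and the product of the first k integers (C = 3) is k!.
Step ratio: r(k) = (-7/9) * (k-3/4) (k-1/2) (k+1) / [(k-4/5) (k+3/4) (k+1)] - rational in k, leading ratio (-7/9); with t_0 = 3, classification follows.


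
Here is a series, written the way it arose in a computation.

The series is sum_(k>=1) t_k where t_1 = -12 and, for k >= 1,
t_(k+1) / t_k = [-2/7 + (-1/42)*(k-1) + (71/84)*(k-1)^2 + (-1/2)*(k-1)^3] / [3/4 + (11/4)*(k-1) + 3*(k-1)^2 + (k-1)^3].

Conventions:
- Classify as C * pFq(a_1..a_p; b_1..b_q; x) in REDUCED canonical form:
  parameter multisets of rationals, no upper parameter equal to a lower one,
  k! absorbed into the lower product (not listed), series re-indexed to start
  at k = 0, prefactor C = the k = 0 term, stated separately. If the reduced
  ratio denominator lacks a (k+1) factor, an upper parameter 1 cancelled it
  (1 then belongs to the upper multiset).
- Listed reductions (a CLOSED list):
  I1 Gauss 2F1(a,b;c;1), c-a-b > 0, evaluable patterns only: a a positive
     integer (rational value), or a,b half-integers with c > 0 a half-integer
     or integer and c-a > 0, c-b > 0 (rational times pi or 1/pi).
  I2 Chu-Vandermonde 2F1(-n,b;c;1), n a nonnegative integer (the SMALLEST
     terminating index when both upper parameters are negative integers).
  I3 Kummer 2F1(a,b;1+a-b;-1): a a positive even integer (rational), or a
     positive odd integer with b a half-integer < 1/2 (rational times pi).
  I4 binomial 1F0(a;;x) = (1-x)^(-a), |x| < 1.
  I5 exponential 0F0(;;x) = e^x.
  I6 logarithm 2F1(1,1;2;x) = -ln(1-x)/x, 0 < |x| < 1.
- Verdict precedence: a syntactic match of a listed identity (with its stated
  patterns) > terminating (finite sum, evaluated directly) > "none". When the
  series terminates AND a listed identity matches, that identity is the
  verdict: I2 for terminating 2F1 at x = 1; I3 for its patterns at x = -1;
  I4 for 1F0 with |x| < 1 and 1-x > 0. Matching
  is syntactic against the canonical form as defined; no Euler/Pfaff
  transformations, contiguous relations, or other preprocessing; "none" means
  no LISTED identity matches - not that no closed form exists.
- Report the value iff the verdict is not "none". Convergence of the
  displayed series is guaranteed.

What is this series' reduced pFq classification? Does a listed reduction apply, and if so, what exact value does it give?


Canonical form: C = -12 times 2F1 with upper {-4/3, -6/7}, lower {3/2}, x = -1/2. Verdict: none - this 2F1 at x = -1/2 matches no listed pattern, and upper {-4/3, -6/7} holds no stopper.

The tell: t_0 being -12, cancel k + 1/2 from the displayed ratio first; then C = -12.
Adjacent-term ratio: r(k) = (-1/2) * (k-4/3) (k-6/7) / [(k+3/2) (k+1)] - rational; roots negated = parameters, x = (-1/2), C = -12.


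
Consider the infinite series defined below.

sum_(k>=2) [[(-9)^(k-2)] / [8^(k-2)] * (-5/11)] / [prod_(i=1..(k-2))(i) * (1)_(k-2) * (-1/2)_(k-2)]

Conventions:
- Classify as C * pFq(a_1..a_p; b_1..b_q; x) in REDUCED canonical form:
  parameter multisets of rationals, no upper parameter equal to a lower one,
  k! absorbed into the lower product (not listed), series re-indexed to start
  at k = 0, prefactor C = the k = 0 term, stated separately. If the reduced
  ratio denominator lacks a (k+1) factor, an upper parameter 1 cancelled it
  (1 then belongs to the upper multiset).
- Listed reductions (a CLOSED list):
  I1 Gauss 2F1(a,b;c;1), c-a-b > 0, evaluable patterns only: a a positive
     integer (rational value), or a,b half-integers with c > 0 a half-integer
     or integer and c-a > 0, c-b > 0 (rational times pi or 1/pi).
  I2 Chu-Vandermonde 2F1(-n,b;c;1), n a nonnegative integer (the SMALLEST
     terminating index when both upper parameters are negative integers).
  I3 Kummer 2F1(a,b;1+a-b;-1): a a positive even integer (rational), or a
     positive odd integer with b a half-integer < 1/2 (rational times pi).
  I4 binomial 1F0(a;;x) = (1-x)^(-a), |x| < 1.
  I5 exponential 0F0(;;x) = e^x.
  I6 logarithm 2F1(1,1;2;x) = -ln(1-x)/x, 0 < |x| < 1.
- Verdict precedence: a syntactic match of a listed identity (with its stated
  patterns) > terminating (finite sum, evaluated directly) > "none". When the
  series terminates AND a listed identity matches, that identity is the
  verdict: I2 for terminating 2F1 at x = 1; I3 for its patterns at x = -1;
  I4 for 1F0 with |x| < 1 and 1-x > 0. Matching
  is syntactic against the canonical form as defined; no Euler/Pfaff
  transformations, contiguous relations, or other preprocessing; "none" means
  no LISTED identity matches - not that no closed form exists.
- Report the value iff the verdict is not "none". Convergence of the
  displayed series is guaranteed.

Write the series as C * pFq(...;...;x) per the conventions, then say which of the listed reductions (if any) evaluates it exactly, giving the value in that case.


Prefactor -5/11, argument -9/8: 0F2 with upper {-} over lower {-1/2, 1}. Verdict: none. A 0F2 with upper {-} fits none of I1-I6 at x = -9/8; the sum runs forever.

First insight: t_0 being -5/11, the product of the first k integers (prefactor -5/11) is k!.
Adjacent-term ratio: r(k) = (-9/8) * 1 / [(k-1/2) (k+1) (k+1)] - poly over poly, x = (-9/8) from leading terms; C = -5/11 at k = 0.
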